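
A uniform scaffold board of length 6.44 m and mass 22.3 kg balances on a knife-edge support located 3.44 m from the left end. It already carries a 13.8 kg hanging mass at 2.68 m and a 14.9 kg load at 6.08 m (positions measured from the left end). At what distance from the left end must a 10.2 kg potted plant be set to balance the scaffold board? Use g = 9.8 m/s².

Take moments about the knife-edge support (at 3.44 m from the left end).
Beam weight: 22.3 × 9.8 = 218.5 N down at 3.22 m → arm 0.22 m, τ = 218.5 × 0.22 = 48.07 N·m counterclockwise.
Hanging mass: 13.8 × 9.8 = 135.2 N down at 2.68 m → arm 0.76 m, τ = 135.2 × 0.76 = 102.8 N·m counterclockwise.
Load: 14.9 × 9.8 = 146 N down at 6.08 m → arm 2.64 m, τ = 146 × 2.64 = 385.4 N·m clockwise.
Net moment of existing loads = 234.5 N·m clockwise.
The potted plant weighs 10.2 × 9.8 = 99.96 N and must supply an equal counterclockwise moment, so its lever arm about the knife-edge support is 234.5 / 99.96 = 2.35 m.
That puts it at 3.44 − 2.35 = 1.09 m from the left end.

x ≈ 1.09 m from the left end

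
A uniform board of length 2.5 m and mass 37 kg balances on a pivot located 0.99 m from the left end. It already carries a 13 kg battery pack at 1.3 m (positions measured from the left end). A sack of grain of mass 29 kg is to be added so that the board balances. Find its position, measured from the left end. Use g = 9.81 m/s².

x ≈ 0.519 m from the left end

Take moments about the pivot (at 0.99 m from the left end).
Beam weight: 37 × 9.81 = 363 N down at 1.25 m → arm 0.26 m, τ = 363 × 0.26 = 94.38 N·m clockwise.
Battery pack: 13 × 9.81 = 127.5 N down at 1.3 m → arm 0.31 m, τ = 127.5 × 0.31 = 39.52 N·m clockwise.
Net moment of existing loads = 133.9 N·m clockwise.
The sack of grain weighs 29 × 9.81 = 284.5 N and must supply an equal counterclockwise moment, so its lever arm about the pivot is 133.9 / 284.5 = 0.471 m.
That puts it at 0.99 − 0.471 = 0.519 m from the left end.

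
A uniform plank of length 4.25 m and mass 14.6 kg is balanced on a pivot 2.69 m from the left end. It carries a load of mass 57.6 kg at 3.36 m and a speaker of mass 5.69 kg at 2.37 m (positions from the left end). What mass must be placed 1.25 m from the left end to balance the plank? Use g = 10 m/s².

Choose the pivot (at 2.69 m from the left end) as the axis so the support reaction has zero arm there.
Beam weight: 14.6 × 10 = 146 N down at 2.125 m → arm 0.565 m, τ = 146 × 0.565 = 82.49 N·m counterclockwise.
Load: 57.6 × 10 = 576 N down at 3.36 m → arm 0.67 m, τ = 576 × 0.67 = 385.9 N·m clockwise.
Speaker: 5.69 × 10 = 56.9 N down at 2.37 m → arm 0.32 m, τ = 56.9 × 0.32 = 18.21 N·m counterclockwise.
Net moment of known loads = 285.2 N·m clockwise.
An unknown mass m at 1.25 m has arm 1.44 m; its moment is m·g·1.44 counterclockwise.
Balancing moments: m × 10 × 1.44 = 285.2, giving m = 285.2 / (10 × 1.44) = 19.8 kg.

m ≈ 19.8 kg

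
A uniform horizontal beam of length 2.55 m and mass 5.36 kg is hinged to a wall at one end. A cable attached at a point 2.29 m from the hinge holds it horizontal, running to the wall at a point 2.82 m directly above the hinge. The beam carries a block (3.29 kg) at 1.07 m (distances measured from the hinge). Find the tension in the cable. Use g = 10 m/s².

T ≈ 58.2 N

Taking torques about the hinge:
Beam weight: 5.36 × 10 = 53.6 N down at 1.275 m → arm 1.275 m, τ = 53.6 × 1.275 = 68.34 N·m clockwise.
Block: 3.29 × 10 = 32.9 N down at 1.07 m → arm 1.07 m, τ = 32.9 × 1.07 = 35.2 N·m clockwise.
Total clockwise load moment = 103.5 N·m.
The cable tension T acts at 2.29 m; only its component perpendicular to the beam, T sinθ, produces torque. sinθ = h/√(h²+d²) = 2.82/√(2.82²+2.29²) = 0.7763.
For rotational equilibrium, T × 2.29 × 0.7763 = 103.5, so T = 103.5 / 1.778 = 58.2 N.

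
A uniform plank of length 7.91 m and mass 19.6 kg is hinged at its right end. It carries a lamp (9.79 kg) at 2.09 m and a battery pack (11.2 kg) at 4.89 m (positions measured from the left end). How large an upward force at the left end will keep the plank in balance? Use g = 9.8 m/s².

About the right end:
Beam weight: 19.6 × 9.8 = 192.1 N down at 3.955 m → arm 3.955 m, τ = 192.1 × 3.955 = 759.8 N·m counterclockwise.
Lamp: 9.79 × 9.8 = 95.94 N down at 2.09 m → arm 5.82 m, τ = 95.94 × 5.82 = 558.4 N·m counterclockwise.
Battery pack: 11.2 × 9.8 = 109.8 N down at 4.89 m → arm 3.02 m, τ = 109.8 × 3.02 = 331.6 N·m counterclockwise.
Net moment of the loads = 1650 N·m counterclockwise.
The upward force F acts at the left end, arm 7.91 m, giving F × 7.91 clockwise.
Balancing moments: F × 7.91 = 1650, giving F = 1650 / 7.91 = 209 N.

F ≈ 209 N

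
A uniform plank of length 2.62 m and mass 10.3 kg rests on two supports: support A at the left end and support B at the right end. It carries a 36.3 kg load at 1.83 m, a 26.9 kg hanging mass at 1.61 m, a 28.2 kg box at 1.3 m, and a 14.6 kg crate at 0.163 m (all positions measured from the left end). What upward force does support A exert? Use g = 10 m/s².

R_A ≈ 544 N

About support B:
Beam weight: 10.3 × 10 = 103 N down at 1.31 m → arm 1.31 m, τ = 103 × 1.31 = 134.9 N·m counterclockwise.
Load: 36.3 × 10 = 363 N down at 1.83 m → arm 0.79 m, τ = 363 × 0.79 = 286.8 N·m counterclockwise.
Hanging mass: 26.9 × 10 = 269 N down at 1.61 m → arm 1.01 m, τ = 269 × 1.01 = 271.7 N·m counterclockwise.
Box: 28.2 × 10 = 282 N down at 1.3 m → arm 1.32 m, τ = 282 × 1.32 = 372.2 N·m counterclockwise.
Crate: 14.6 × 10 = 146 N down at 0.163 m → arm 2.457 m, τ = 146 × 2.457 = 358.7 N·m counterclockwise.
Net load moment about support B = 1424 N·m counterclockwise.
Reaction R at support A is upward at 0 m, arm 2.62 m → moment R × 2.62 clockwise.
Setting net torque to zero: R × 2.62 = 1424 → R = 544 N.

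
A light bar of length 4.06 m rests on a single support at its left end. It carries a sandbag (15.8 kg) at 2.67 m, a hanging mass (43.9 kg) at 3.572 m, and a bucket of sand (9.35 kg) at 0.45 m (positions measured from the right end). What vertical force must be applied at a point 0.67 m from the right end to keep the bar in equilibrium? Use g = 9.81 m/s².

F ≈ 223 N

Taking torques about the left end:
Sandbag: 15.8 × 9.81 = 155 N down at 2.67 m → arm 1.39 m, τ = 155 × 1.39 = 215.4 N·m clockwise.
Hanging mass: 43.9 × 9.81 = 430.7 N down at 3.572 m → arm 0.488 m, τ = 430.7 × 0.488 = 210.2 N·m clockwise.
Bucket of sand: 9.35 × 9.81 = 91.72 N down at 0.45 m → arm 3.61 m, τ = 91.72 × 3.61 = 331.1 N·m clockwise.
Net moment of the loads = 756.7 N·m clockwise.
The upward force F acts at a point 0.67 m from the right end, arm 3.39 m, giving F × 3.39 counterclockwise.
Setting net torque to zero: F × 3.39 = 756.7 → F = 756.7 / 3.39 = 223 N.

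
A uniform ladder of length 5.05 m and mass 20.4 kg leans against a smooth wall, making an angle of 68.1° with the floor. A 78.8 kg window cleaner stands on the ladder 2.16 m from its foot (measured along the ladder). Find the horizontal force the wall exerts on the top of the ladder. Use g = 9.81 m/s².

Taking torques about the foot of the ladder:
Ladder weight 20.4×9.81 = 200.1 N acts at 2.525 m along the ladder; its horizontal arm is 2.525·cos68.1° = 0.9418 m → τ = 188.5 N·m clockwise.
Window cleaner: 78.8×9.81 = 773 N at 2.16 m → arm 0.8057 m → τ = 622.8 N·m clockwise.
Wall normal N acts horizontally at the top; its moment arm is the height L sinθ = 5.05·sin68.1° = 4.686 m, counterclockwise.
For rotational equilibrium, N × 4.686 = 811.3, so N = 173 N.

N_wall ≈ 173 N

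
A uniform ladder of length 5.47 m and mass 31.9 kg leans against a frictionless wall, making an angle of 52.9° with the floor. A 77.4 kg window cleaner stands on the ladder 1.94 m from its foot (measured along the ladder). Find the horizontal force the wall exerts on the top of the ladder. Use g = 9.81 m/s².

N_wall ≈ 322 N

Choose the foot of the ladder as the axis so the floor normal and friction both act there and drop out.
Ladder weight 31.9×9.81 = 312.9 N acts at 2.735 m along the ladder; its horizontal arm is 2.735·cos52.9° = 1.65 m → τ = 516.3 N·m clockwise.
Window cleaner: 77.4×9.81 = 759.3 N at 1.94 m → arm 1.17 m → τ = 888.4 N·m clockwise.
Wall normal N acts horizontally at the top; its moment arm is the height L sinθ = 5.47·sin52.9° = 4.363 m, counterclockwise.
Στ = 0 ⇒ N × 4.363 = 1405 ⇒ N = 322 N.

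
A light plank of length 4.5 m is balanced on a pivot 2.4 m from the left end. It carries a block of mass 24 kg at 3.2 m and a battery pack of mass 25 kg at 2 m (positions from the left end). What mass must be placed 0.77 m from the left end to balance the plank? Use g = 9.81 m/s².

Taking torques about the pivot (at 2.4 m from the left end):
Block: 24 × 9.81 = 235.4 N down at 3.2 m → arm 0.8 m, τ = 235.4 × 0.8 = 188.3 N·m clockwise.
Battery pack: 25 × 9.81 = 245.2 N down at 2 m → arm 0.4 m, τ = 245.2 × 0.4 = 98.08 N·m counterclockwise.
Net moment of known loads = 90.22 N·m clockwise.
An unknown mass m at 0.77 m has arm 1.63 m; its moment is m·g·1.63 counterclockwise.
Στ = 0 ⇒ m × 9.81 × 1.63 = 90.22 ⇒ m = 90.22 / (9.81 × 1.63) = 5.64 kg.

m ≈ 5.64 kg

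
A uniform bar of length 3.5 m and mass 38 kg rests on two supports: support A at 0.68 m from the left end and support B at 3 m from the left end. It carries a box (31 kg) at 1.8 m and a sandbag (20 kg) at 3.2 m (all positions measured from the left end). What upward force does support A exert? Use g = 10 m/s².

R_A ≈ 348 N

Taking torques about support B:
Beam weight: 38 × 10 = 380 N down at 1.75 m → arm 1.25 m, τ = 380 × 1.25 = 475 N·m counterclockwise.
Box: 31 × 10 = 310 N down at 1.8 m → arm 1.2 m, τ = 310 × 1.2 = 372 N·m counterclockwise.
Sandbag: 20 × 10 = 200 N down at 3.2 m → arm 0.2 m, τ = 200 × 0.2 = 40 N·m clockwise.
Net load moment about support B = 807 N·m counterclockwise.
Reaction R at support A is upward at 0.68 m, arm 2.32 m → moment R × 2.32 clockwise.
Στ = 0 ⇒ R × 2.32 = 807 ⇒ R = 348 N.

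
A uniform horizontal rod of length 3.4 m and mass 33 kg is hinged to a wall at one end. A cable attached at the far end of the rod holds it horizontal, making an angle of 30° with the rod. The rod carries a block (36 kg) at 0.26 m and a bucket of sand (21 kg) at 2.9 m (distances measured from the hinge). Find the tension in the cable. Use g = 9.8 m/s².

T ≈ 728 N

About the hinge:
Beam weight: 33 × 9.8 = 323.4 N down at 1.7 m → arm 1.7 m, τ = 323.4 × 1.7 = 549.8 N·m clockwise.
Block: 36 × 9.8 = 352.8 N down at 0.26 m → arm 0.26 m, τ = 352.8 × 0.26 = 91.73 N·m clockwise.
Bucket of sand: 21 × 9.8 = 205.8 N down at 2.9 m → arm 2.9 m, τ = 205.8 × 2.9 = 596.8 N·m clockwise.
Total clockwise load moment = 1238 N·m.
The cable tension T acts at 3.4 m; only its component perpendicular to the rod, T sinθ, produces torque. sin 30° = 0.5.
For rotational equilibrium, T × 3.4 × 0.5 = 1238, so T = 1238 / 1.7 = 728 N.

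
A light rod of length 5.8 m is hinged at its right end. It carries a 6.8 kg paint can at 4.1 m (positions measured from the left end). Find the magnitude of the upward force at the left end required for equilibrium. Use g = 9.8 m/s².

Taking torques about the right end:
Paint can: 6.8 × 9.8 = 66.64 N down at 4.1 m → arm 1.7 m, τ = 66.64 × 1.7 = 113.3 N·m counterclockwise.
Net moment of the loads = 113.3 N·m counterclockwise.
The upward force F acts at the left end, arm 5.8 m, giving F × 5.8 clockwise.
Balancing moments: F × 5.8 = 113.3, giving F = 113.3 / 5.8 = 19.5 N.

F ≈ 19.5 N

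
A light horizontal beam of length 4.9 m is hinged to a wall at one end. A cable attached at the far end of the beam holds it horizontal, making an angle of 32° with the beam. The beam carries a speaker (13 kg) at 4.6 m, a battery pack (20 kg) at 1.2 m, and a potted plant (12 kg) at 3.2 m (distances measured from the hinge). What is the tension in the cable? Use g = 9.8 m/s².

T ≈ 461 N

Take moments about the hinge.
Speaker: 13 × 9.8 = 127.4 N down at 4.6 m → arm 4.6 m, τ = 127.4 × 4.6 = 586 N·m clockwise.
Battery pack: 20 × 9.8 = 196 N down at 1.2 m → arm 1.2 m, τ = 196 × 1.2 = 235.2 N·m clockwise.
Potted plant: 12 × 9.8 = 117.6 N down at 3.2 m → arm 3.2 m, τ = 117.6 × 3.2 = 376.3 N·m clockwise.
Total clockwise load moment = 1198 N·m.
The cable tension T acts at 4.9 m; only its component perpendicular to the beam, T sinθ, produces torque. sin 32° = 0.5299.
For rotational equilibrium, T × 4.9 × 0.5299 = 1198, so T = 1198 / 2.597 = 461 N.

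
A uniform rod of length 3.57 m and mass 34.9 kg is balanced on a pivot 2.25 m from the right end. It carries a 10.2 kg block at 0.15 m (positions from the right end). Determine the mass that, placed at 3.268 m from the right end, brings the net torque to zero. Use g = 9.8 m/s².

Take moments about the pivot (at 2.25 m from the right end).
Beam weight: 34.9 × 9.8 = 342 N down at 1.785 m → arm 0.465 m, τ = 342 × 0.465 = 159 N·m clockwise.
Block: 10.2 × 9.8 = 99.96 N down at 0.15 m → arm 2.1 m, τ = 99.96 × 2.1 = 209.9 N·m clockwise.
Net moment of known loads = 368.9 N·m clockwise.
An unknown mass m at 3.268 m has arm 1.018 m; its moment is m·g·1.018 counterclockwise.
Setting net torque to zero: m × 9.8 × 1.018 = 368.9 → m = 368.9 / (9.8 × 1.018) = 37 kg.

m ≈ 37 kg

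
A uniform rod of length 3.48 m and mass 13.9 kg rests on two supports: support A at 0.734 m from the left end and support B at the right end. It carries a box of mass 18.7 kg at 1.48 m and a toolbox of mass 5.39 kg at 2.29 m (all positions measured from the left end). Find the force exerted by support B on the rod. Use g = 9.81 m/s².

Choose support A as the axis so its reaction then has zero moment arm.
Beam weight: 13.9 × 9.81 = 136.4 N down at 1.74 m → arm 1.006 m, τ = 136.4 × 1.006 = 137.2 N·m clockwise.
Box: 18.7 × 9.81 = 183.4 N down at 1.48 m → arm 0.746 m, τ = 183.4 × 0.746 = 136.8 N·m clockwise.
Toolbox: 5.39 × 9.81 = 52.88 N down at 2.29 m → arm 1.556 m, τ = 52.88 × 1.556 = 82.28 N·m clockwise.
Net load moment about support A = 356.3 N·m clockwise.
Reaction R at support B is upward at 3.48 m, arm 2.746 m → moment R × 2.746 counterclockwise.
For rotational equilibrium, R × 2.746 = 356.3, so R = 130 N.

R_B ≈ 130 N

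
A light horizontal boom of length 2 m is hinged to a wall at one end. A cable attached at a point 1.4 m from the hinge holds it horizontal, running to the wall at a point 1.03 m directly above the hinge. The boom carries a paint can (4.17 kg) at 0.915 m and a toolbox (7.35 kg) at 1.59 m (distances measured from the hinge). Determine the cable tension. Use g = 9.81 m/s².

Choose the hinge as the axis so the unknown hinge reaction has zero arm there.
Paint can: 4.17 × 9.81 = 40.91 N down at 0.915 m → arm 0.915 m, τ = 40.91 × 0.915 = 37.43 N·m clockwise.
Toolbox: 7.35 × 9.81 = 72.1 N down at 1.59 m → arm 1.59 m, τ = 72.1 × 1.59 = 114.6 N·m clockwise.
Total clockwise load moment = 152 N·m.
The cable tension T acts at 1.4 m; only its component perpendicular to the boom, T sinθ, produces torque. sinθ = h/√(h²+d²) = 1.03/√(1.03²+1.4²) = 0.5926.
For rotational equilibrium, T × 1.4 × 0.5926 = 152, so T = 152 / 0.8296 = 183 N.

T ≈ 183 N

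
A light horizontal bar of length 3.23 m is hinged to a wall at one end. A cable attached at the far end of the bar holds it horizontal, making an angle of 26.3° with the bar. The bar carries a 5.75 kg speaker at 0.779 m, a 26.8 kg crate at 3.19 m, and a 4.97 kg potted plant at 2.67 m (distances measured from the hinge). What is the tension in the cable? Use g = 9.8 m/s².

Choose the hinge as the axis so the unknown hinge reaction has zero arm there.
Speaker: 5.75 × 9.8 = 56.35 N down at 0.779 m → arm 0.779 m, τ = 56.35 × 0.779 = 43.9 N·m clockwise.
Crate: 26.8 × 9.8 = 262.6 N down at 3.19 m → arm 3.19 m, τ = 262.6 × 3.19 = 837.7 N·m clockwise.
Potted plant: 4.97 × 9.8 = 48.71 N down at 2.67 m → arm 2.67 m, τ = 48.71 × 2.67 = 130.1 N·m clockwise.
Total clockwise load moment = 1012 N·m.
The cable tension T acts at 3.23 m; only its component perpendicular to the bar, T sinθ, produces torque. sin 26.3° = 0.4431.
Balancing moments: T × 3.23 × 0.4431 = 1012, giving T = 1012 / 1.431 = 707 N.

T ≈ 707 N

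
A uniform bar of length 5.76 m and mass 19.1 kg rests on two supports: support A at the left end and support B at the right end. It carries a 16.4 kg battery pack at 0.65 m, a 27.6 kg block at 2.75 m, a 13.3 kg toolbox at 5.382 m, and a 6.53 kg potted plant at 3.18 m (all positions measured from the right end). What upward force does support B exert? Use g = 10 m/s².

Sum moments about support A (its reaction then has zero moment arm).
Beam weight: 19.1 × 10 = 191 N down at 2.88 m → arm 2.88 m, τ = 191 × 2.88 = 550.1 N·m clockwise.
Battery pack: 16.4 × 10 = 164 N down at 0.65 m → arm 5.11 m, τ = 164 × 5.11 = 838 N·m clockwise.
Block: 27.6 × 10 = 276 N down at 2.75 m → arm 3.01 m, τ = 276 × 3.01 = 830.8 N·m clockwise.
Toolbox: 13.3 × 10 = 133 N down at 5.382 m → arm 0.378 m, τ = 133 × 0.378 = 50.27 N·m clockwise.
Potted plant: 6.53 × 10 = 65.3 N down at 3.18 m → arm 2.58 m, τ = 65.3 × 2.58 = 168.5 N·m clockwise.
Net load moment about support A = 2438 N·m clockwise.
Reaction R at support B is upward at 0 m, arm 5.76 m → moment R × 5.76 counterclockwise.
Στ = 0 ⇒ R × 5.76 = 2438 ⇒ R = 423 N.

R_B ≈ 423 N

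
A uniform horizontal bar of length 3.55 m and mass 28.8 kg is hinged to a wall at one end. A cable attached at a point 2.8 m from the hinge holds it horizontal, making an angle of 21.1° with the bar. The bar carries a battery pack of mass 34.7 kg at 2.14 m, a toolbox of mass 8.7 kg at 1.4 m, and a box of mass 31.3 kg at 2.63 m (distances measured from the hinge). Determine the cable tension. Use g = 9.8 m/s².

T ≈ 2140 N

Taking torques about the hinge:
Beam weight: 28.8 × 9.8 = 282.2 N down at 1.775 m → arm 1.775 m, τ = 282.2 × 1.775 = 500.9 N·m clockwise.
Battery pack: 34.7 × 9.8 = 340.1 N down at 2.14 m → arm 2.14 m, τ = 340.1 × 2.14 = 727.8 N·m clockwise.
Toolbox: 8.7 × 9.8 = 85.26 N down at 1.4 m → arm 1.4 m, τ = 85.26 × 1.4 = 119.4 N·m clockwise.
Box: 31.3 × 9.8 = 306.7 N down at 2.63 m → arm 2.63 m, τ = 306.7 × 2.63 = 806.6 N·m clockwise.
Total clockwise load moment = 2155 N·m.
The cable tension T acts at 2.8 m; only its component perpendicular to the bar, T sinθ, produces torque. sin 21.1° = 0.36.
Setting net torque to zero: T × 2.8 × 0.36 = 2155 → T = 2155 / 1.008 = 2140 N.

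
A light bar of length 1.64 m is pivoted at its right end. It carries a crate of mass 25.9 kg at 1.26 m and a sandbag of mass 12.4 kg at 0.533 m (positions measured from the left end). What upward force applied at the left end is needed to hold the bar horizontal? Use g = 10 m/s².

Choose the right end as the axis so the unknown pivot reaction has zero arm there.
Crate: 25.9 × 10 = 259 N down at 1.26 m → arm 0.38 m, τ = 259 × 0.38 = 98.42 N·m counterclockwise.
Sandbag: 12.4 × 10 = 124 N down at 0.533 m → arm 1.107 m, τ = 124 × 1.107 = 137.3 N·m counterclockwise.
Net moment of the loads = 235.7 N·m counterclockwise.
The upward force F acts at the left end, arm 1.64 m, giving F × 1.64 clockwise.
Balancing moments: F × 1.64 = 235.7, giving F = 235.7 / 1.64 = 144 N.

F ≈ 144 N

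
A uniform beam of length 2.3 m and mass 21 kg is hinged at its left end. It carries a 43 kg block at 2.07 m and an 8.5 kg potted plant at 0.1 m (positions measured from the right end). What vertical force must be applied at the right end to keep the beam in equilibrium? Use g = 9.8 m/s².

F ≈ 225 N

Taking torques about the left end:
Beam weight: 21 × 9.8 = 205.8 N down at 1.15 m → arm 1.15 m, τ = 205.8 × 1.15 = 236.7 N·m clockwise.
Block: 43 × 9.8 = 421.4 N down at 2.07 m → arm 0.23 m, τ = 421.4 × 0.23 = 96.92 N·m clockwise.
Potted plant: 8.5 × 9.8 = 83.3 N down at 0.1 m → arm 2.2 m, τ = 83.3 × 2.2 = 183.3 N·m clockwise.
Net moment of the loads = 516.9 N·m clockwise.
The upward force F acts at the right end, arm 2.3 m, giving F × 2.3 counterclockwise.
Balancing moments: F × 2.3 = 516.9, giving F = 516.9 / 2.3 = 225 N.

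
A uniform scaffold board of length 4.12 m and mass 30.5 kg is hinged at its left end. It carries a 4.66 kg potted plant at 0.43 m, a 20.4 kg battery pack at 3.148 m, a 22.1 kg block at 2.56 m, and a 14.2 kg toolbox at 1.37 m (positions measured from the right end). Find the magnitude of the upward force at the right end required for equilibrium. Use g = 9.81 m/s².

Choose the left end as the axis so the unknown pivot reaction has zero arm there.
Beam weight: 30.5 × 9.81 = 299.2 N down at 2.06 m → arm 2.06 m, τ = 299.2 × 2.06 = 616.4 N·m clockwise.
Potted plant: 4.66 × 9.81 = 45.71 N down at 0.43 m → arm 3.69 m, τ = 45.71 × 3.69 = 168.7 N·m clockwise.
Battery pack: 20.4 × 9.81 = 200.1 N down at 3.148 m → arm 0.972 m, τ = 200.1 × 0.972 = 194.5 N·m clockwise.
Block: 22.1 × 9.81 = 216.8 N down at 2.56 m → arm 1.56 m, τ = 216.8 × 1.56 = 338.2 N·m clockwise.
Toolbox: 14.2 × 9.81 = 139.3 N down at 1.37 m → arm 2.75 m, τ = 139.3 × 2.75 = 383.1 N·m clockwise.
Net moment of the loads = 1701 N·m clockwise.
The upward force F acts at the right end, arm 4.12 m, giving F × 4.12 counterclockwise.
For rotational equilibrium, F × 4.12 = 1701, so F = 1701 / 4.12 = 413 N.

F ≈ 413 N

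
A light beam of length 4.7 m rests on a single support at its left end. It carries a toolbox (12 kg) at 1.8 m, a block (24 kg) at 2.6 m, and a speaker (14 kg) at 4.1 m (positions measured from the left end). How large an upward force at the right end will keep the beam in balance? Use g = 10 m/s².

Sum moments about the left end (the unknown pivot reaction has zero arm there).
Toolbox: 12 × 10 = 120 N down at 1.8 m → arm 1.8 m, τ = 120 × 1.8 = 216 N·m clockwise.
Block: 24 × 10 = 240 N down at 2.6 m → arm 2.6 m, τ = 240 × 2.6 = 624 N·m clockwise.
Speaker: 14 × 10 = 140 N down at 4.1 m → arm 4.1 m, τ = 140 × 4.1 = 574 N·m clockwise.
Net moment of the loads = 1414 N·m clockwise.
The upward force F acts at the right end, arm 4.7 m, giving F × 4.7 counterclockwise.
Στ = 0 ⇒ F × 4.7 = 1414 ⇒ F = 1414 / 4.7 = 301 N.

F ≈ 301 N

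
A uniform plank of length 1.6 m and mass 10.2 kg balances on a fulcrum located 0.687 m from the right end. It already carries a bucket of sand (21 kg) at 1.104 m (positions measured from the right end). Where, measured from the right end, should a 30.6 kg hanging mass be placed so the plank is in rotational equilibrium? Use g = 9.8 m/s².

x ≈ 0.363 m from the right end

Taking torques about the fulcrum (at 0.687 m from the right end):
Beam weight: 10.2 × 9.8 = 99.96 N down at 0.8 m → arm 0.113 m, τ = 99.96 × 0.113 = 11.3 N·m counterclockwise.
Bucket of sand: 21 × 9.8 = 205.8 N down at 1.104 m → arm 0.417 m, τ = 205.8 × 0.417 = 85.82 N·m counterclockwise.
Net moment of existing loads = 97.12 N·m counterclockwise.
The hanging mass weighs 30.6 × 9.8 = 299.9 N and must supply an equal clockwise moment, so its lever arm about the fulcrum is 97.12 / 299.9 = 0.324 m.
That puts it at 0.687 − 0.324 = 0.363 m from the right end.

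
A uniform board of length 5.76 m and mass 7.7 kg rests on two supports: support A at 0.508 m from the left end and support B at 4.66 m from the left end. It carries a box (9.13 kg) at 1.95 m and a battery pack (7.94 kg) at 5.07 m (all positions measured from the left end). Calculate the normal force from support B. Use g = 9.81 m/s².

R_B ≈ 160 N

Taking torques about support A:
Beam weight: 7.7 × 9.81 = 75.54 N down at 2.88 m → arm 2.372 m, τ = 75.54 × 2.372 = 179.2 N·m clockwise.
Box: 9.13 × 9.81 = 89.57 N down at 1.95 m → arm 1.442 m, τ = 89.57 × 1.442 = 129.2 N·m clockwise.
Battery pack: 7.94 × 9.81 = 77.89 N down at 5.07 m → arm 4.562 m, τ = 77.89 × 4.562 = 355.3 N·m clockwise.
Net load moment about support A = 663.7 N·m clockwise.
Reaction R at support B is upward at 4.66 m, arm 4.152 m → moment R × 4.152 counterclockwise.
Setting net torque to zero: R × 4.152 = 663.7 → R = 160 N.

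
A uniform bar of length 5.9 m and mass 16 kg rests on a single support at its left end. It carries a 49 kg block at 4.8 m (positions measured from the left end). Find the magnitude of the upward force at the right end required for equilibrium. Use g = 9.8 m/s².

F ≈ 469 N

Choose the left end as the axis so the unknown pivot reaction has zero arm there.
Beam weight: 16 × 9.8 = 156.8 N down at 2.95 m → arm 2.95 m, τ = 156.8 × 2.95 = 462.6 N·m clockwise.
Block: 49 × 9.8 = 480.2 N down at 4.8 m → arm 4.8 m, τ = 480.2 × 4.8 = 2305 N·m clockwise.
Net moment of the loads = 2768 N·m clockwise.
The upward force F acts at the right end, arm 5.9 m, giving F × 5.9 counterclockwise.
For rotational equilibrium, F × 5.9 = 2768, so F = 2768 / 5.9 = 469 N.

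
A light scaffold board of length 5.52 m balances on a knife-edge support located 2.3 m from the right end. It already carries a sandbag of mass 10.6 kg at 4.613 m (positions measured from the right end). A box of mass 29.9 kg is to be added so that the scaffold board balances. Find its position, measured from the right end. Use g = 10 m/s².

x ≈ 1.48 m from the right end

Take moments about the knife-edge support (at 2.3 m from the right end).
Sandbag: 10.6 × 10 = 106 N down at 4.613 m → arm 2.313 m, τ = 106 × 2.313 = 245.2 N·m counterclockwise.
Net moment of existing loads = 245.2 N·m counterclockwise.
The box weighs 29.9 × 10 = 299 N and must supply an equal clockwise moment, so its lever arm about the knife-edge support is 245.2 / 299 = 0.82 m.
That puts it at 2.3 − 0.82 = 1.48 m from the right end.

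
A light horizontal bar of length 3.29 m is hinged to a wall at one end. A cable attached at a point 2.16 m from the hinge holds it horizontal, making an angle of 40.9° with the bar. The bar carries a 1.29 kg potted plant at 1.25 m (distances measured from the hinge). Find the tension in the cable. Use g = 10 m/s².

T ≈ 11.4 N

About the hinge:
Potted plant: 1.29 × 10 = 12.9 N down at 1.25 m → arm 1.25 m, τ = 12.9 × 1.25 = 16.12 N·m clockwise.
Total clockwise load moment = 16.12 N·m.
The cable tension T acts at 2.16 m; only its component perpendicular to the bar, T sinθ, produces torque. sin 40.9° = 0.6547.
Στ = 0 ⇒ T × 2.16 × 0.6547 = 16.12 ⇒ T = 16.12 / 1.414 = 11.4 N.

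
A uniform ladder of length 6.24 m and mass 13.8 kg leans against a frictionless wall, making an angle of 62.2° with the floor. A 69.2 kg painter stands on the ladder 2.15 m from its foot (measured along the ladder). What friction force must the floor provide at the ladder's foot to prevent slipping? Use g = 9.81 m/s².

Taking torques about the foot of the ladder:
Ladder weight 13.8×9.81 = 135.4 N acts at 3.12 m along the ladder; its horizontal arm is 3.12·cos62.2° = 1.455 m → τ = 197 N·m clockwise.
Painter: 69.2×9.81 = 678.9 N at 2.15 m → arm 1.003 m → τ = 680.9 N·m clockwise.
Wall normal N acts horizontally at the top; its moment arm is the height L sinθ = 6.24·sin62.2° = 5.52 m, counterclockwise.
Balancing moments: N × 5.52 = 877.9, giving N = 159 N.
ΣFx = 0: friction at the foot balances the wall's push, so f = N_wall = 159 N.

f ≈ 159 N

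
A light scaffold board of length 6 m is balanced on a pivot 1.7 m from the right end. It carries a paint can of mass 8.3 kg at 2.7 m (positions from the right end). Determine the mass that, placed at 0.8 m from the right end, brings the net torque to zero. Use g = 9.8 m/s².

m ≈ 9.22 kg

Taking torques about the pivot (at 1.7 m from the right end):
Paint can: 8.3 × 9.8 = 81.34 N down at 2.7 m → arm 1 m, τ = 81.34 × 1 = 81.34 N·m counterclockwise.
Net moment of known loads = 81.34 N·m counterclockwise.
An unknown mass m at 0.8 m has arm 0.9 m; its moment is m·g·0.9 clockwise.
Setting net torque to zero: m × 9.8 × 0.9 = 81.34 → m = 81.34 / (9.8 × 0.9) = 9.22 kg.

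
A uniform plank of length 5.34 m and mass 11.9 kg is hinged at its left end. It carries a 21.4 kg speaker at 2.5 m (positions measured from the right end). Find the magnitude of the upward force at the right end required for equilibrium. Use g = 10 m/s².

Sum moments about the left end (the unknown pivot reaction has zero arm there).
Beam weight: 11.9 × 10 = 119 N down at 2.67 m → arm 2.67 m, τ = 119 × 2.67 = 317.7 N·m clockwise.
Speaker: 21.4 × 10 = 214 N down at 2.5 m → arm 2.84 m, τ = 214 × 2.84 = 607.8 N·m clockwise.
Net moment of the loads = 925.5 N·m clockwise.
The upward force F acts at the right end, arm 5.34 m, giving F × 5.34 counterclockwise.
For rotational equilibrium, F × 5.34 = 925.5, so F = 925.5 / 5.34 = 173 N.

F ≈ 173 N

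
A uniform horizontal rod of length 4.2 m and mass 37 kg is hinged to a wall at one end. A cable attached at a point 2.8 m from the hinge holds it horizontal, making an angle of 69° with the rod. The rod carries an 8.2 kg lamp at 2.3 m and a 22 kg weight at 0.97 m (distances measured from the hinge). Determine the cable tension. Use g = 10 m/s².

T ≈ 451 N

About the hinge:
Beam weight: 37 × 10 = 370 N down at 2.1 m → arm 2.1 m, τ = 370 × 2.1 = 777 N·m clockwise.
Lamp: 8.2 × 10 = 82 N down at 2.3 m → arm 2.3 m, τ = 82 × 2.3 = 188.6 N·m clockwise.
Weight: 22 × 10 = 220 N down at 0.97 m → arm 0.97 m, τ = 220 × 0.97 = 213.4 N·m clockwise.
Total clockwise load moment = 1179 N·m.
The cable tension T acts at 2.8 m; only its component perpendicular to the rod, T sinθ, produces torque. sin 69° = 0.9336.
Balancing moments: T × 2.8 × 0.9336 = 1179, giving T = 1179 / 2.614 = 451 N.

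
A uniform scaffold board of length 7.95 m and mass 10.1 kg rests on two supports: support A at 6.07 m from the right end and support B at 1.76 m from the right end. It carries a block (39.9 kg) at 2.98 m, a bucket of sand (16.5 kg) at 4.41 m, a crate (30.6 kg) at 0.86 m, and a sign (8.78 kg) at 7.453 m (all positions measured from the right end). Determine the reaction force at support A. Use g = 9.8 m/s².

Taking torques about support B:
Beam weight: 10.1 × 9.8 = 98.98 N down at 3.975 m → arm 2.215 m, τ = 98.98 × 2.215 = 219.2 N·m counterclockwise.
Block: 39.9 × 9.8 = 391 N down at 2.98 m → arm 1.22 m, τ = 391 × 1.22 = 477 N·m counterclockwise.
Bucket of sand: 16.5 × 9.8 = 161.7 N down at 4.41 m → arm 2.65 m, τ = 161.7 × 2.65 = 428.5 N·m counterclockwise.
Crate: 30.6 × 9.8 = 299.9 N down at 0.86 m → arm 0.9 m, τ = 299.9 × 0.9 = 269.9 N·m clockwise.
Sign: 8.78 × 9.8 = 86.04 N down at 7.453 m → arm 5.693 m, τ = 86.04 × 5.693 = 489.8 N·m counterclockwise.
Net load moment about support B = 1345 N·m counterclockwise.
Reaction R at support A is upward at 6.07 m, arm 4.31 m → moment R × 4.31 clockwise.
For rotational equilibrium, R × 4.31 = 1345, so R = 312 N.

R_A ≈ 312 N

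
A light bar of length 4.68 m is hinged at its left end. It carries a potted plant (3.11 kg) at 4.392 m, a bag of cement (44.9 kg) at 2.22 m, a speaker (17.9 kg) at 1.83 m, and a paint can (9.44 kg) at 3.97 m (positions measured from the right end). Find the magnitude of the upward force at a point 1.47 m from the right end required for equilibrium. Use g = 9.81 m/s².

F ≈ 517 N

Choose the left end as the axis so the unknown pivot reaction has zero arm there.
Potted plant: 3.11 × 9.81 = 30.51 N down at 4.392 m → arm 0.288 m, τ = 30.51 × 0.288 = 8.787 N·m clockwise.
Bag of cement: 44.9 × 9.81 = 440.5 N down at 2.22 m → arm 2.46 m, τ = 440.5 × 2.46 = 1084 N·m clockwise.
Speaker: 17.9 × 9.81 = 175.6 N down at 1.83 m → arm 2.85 m, τ = 175.6 × 2.85 = 500.5 N·m clockwise.
Paint can: 9.44 × 9.81 = 92.61 N down at 3.97 m → arm 0.71 m, τ = 92.61 × 0.71 = 65.75 N·m clockwise.
Net moment of the loads = 1659 N·m clockwise.
The upward force F acts at a point 1.47 m from the right end, arm 3.21 m, giving F × 3.21 counterclockwise.
Balancing moments: F × 3.21 = 1659, giving F = 1659 / 3.21 = 517 N.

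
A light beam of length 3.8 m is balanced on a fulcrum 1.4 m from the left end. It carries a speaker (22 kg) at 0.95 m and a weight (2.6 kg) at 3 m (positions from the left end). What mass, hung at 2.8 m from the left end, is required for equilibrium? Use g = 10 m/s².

Take moments about the fulcrum (at 1.4 m from the left end).
Speaker: 22 × 10 = 220 N down at 0.95 m → arm 0.45 m, τ = 220 × 0.45 = 99 N·m counterclockwise.
Weight: 2.6 × 10 = 26 N down at 3 m → arm 1.6 m, τ = 26 × 1.6 = 41.6 N·m clockwise.
Net moment of known loads = 57.4 N·m counterclockwise.
An unknown mass m at 2.8 m has arm 1.4 m; its moment is m·g·1.4 clockwise.
Balancing moments: m × 10 × 1.4 = 57.4, giving m = 57.4 / (10 × 1.4) = 4.1 kg.

m ≈ 4.1 kg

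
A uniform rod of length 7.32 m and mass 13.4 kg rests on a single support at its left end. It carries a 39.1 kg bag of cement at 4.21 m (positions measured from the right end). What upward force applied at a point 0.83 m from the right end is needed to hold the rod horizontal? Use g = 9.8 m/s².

F ≈ 258 N

Taking torques about the left end:
Beam weight: 13.4 × 9.8 = 131.3 N down at 3.66 m → arm 3.66 m, τ = 131.3 × 3.66 = 480.6 N·m clockwise.
Bag of cement: 39.1 × 9.8 = 383.2 N down at 4.21 m → arm 3.11 m, τ = 383.2 × 3.11 = 1192 N·m clockwise.
Net moment of the loads = 1673 N·m clockwise.
The upward force F acts at a point 0.83 m from the right end, arm 6.49 m, giving F × 6.49 counterclockwise.
Στ = 0 ⇒ F × 6.49 = 1673 ⇒ F = 1673 / 6.49 = 258 N.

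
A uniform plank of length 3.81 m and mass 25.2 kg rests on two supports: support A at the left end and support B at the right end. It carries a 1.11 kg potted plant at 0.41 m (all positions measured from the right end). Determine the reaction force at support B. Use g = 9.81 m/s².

R_B ≈ 133 N

About support A:
Beam weight: 25.2 × 9.81 = 247.2 N down at 1.905 m → arm 1.905 m, τ = 247.2 × 1.905 = 470.9 N·m clockwise.
Potted plant: 1.11 × 9.81 = 10.89 N down at 0.41 m → arm 3.4 m, τ = 10.89 × 3.4 = 37.03 N·m clockwise.
Net load moment about support A = 507.9 N·m clockwise.
Reaction R at support B is upward at 0 m, arm 3.81 m → moment R × 3.81 counterclockwise.
Setting net torque to zero: R × 3.81 = 507.9 → R = 133 N.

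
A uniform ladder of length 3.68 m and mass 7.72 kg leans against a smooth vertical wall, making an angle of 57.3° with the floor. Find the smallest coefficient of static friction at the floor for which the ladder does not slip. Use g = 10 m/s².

About the foot of the ladder:
Ladder weight 7.72×10 = 77.2 N acts at 1.84 m along the ladder; its horizontal arm is 1.84·cos57.3° = 0.994 m → τ = 76.74 N·m clockwise.
Wall normal N acts horizontally at the top; its moment arm is the height L sinθ = 3.68·sin57.3° = 3.097 m, counterclockwise.
Setting net torque to zero: N × 3.097 = 76.74 → N = 24.78 N.
ΣFx = 0 ⇒ f = N_wall = 24.78 N. ΣFy = 0 ⇒ N_floor = 77.2 N.
μ_min = f / N_floor = 24.78 / 77.2 = 0.321.

μ_min ≈ 0.321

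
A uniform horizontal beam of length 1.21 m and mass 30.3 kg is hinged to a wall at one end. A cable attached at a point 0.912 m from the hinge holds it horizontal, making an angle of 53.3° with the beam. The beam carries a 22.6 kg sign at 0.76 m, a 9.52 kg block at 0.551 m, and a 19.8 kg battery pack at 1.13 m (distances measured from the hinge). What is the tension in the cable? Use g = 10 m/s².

Sum moments about the hinge (the unknown hinge reaction has zero arm there).
Beam weight: 30.3 × 10 = 303 N down at 0.605 m → arm 0.605 m, τ = 303 × 0.605 = 183.3 N·m clockwise.
Sign: 22.6 × 10 = 226 N down at 0.76 m → arm 0.76 m, τ = 226 × 0.76 = 171.8 N·m clockwise.
Block: 9.52 × 10 = 95.2 N down at 0.551 m → arm 0.551 m, τ = 95.2 × 0.551 = 52.46 N·m clockwise.
Battery pack: 19.8 × 10 = 198 N down at 1.13 m → arm 1.13 m, τ = 198 × 1.13 = 223.7 N·m clockwise.
Total clockwise load moment = 631.3 N·m.
The cable tension T acts at 0.912 m; only its component perpendicular to the beam, T sinθ, produces torque. sin 53.3° = 0.8018.
Setting net torque to zero: T × 0.912 × 0.8018 = 631.3 → T = 631.3 / 0.7312 = 863 N.

T ≈ 863 N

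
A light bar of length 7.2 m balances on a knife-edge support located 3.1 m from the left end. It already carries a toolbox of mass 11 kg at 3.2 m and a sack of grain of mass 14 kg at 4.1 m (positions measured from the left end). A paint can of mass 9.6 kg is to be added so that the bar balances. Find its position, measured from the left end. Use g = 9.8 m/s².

Take moments about the knife-edge support (at 3.1 m from the left end).
Toolbox: 11 × 9.8 = 107.8 N down at 3.2 m → arm 0.1 m, τ = 107.8 × 0.1 = 10.78 N·m clockwise.
Sack of grain: 14 × 9.8 = 137.2 N down at 4.1 m → arm 1 m, τ = 137.2 × 1 = 137.2 N·m clockwise.
Net moment of existing loads = 148 N·m clockwise.
The paint can weighs 9.6 × 9.8 = 94.08 N and must supply an equal counterclockwise moment, so its lever arm about the knife-edge support is 148 / 94.08 = 1.57 m.
That puts it at 3.1 − 1.57 = 1.53 m from the left end.

x ≈ 1.53 m from the left end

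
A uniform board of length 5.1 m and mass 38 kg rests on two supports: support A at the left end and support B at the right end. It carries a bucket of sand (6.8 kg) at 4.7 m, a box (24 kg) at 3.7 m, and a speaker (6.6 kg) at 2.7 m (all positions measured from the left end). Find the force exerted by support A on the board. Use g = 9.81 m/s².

R_A ≈ 287 N

Take moments about support B.
Beam weight: 38 × 9.81 = 372.8 N down at 2.55 m → arm 2.55 m, τ = 372.8 × 2.55 = 950.6 N·m counterclockwise.
Bucket of sand: 6.8 × 9.81 = 66.71 N down at 4.7 m → arm 0.4 m, τ = 66.71 × 0.4 = 26.68 N·m counterclockwise.
Box: 24 × 9.81 = 235.4 N down at 3.7 m → arm 1.4 m, τ = 235.4 × 1.4 = 329.6 N·m counterclockwise.
Speaker: 6.6 × 9.81 = 64.75 N down at 2.7 m → arm 2.4 m, τ = 64.75 × 2.4 = 155.4 N·m counterclockwise.
Net load moment about support B = 1462 N·m counterclockwise.
Reaction R at support A is upward at 0 m, arm 5.1 m → moment R × 5.1 clockwise.
For rotational equilibrium, R × 5.1 = 1462, so R = 287 N.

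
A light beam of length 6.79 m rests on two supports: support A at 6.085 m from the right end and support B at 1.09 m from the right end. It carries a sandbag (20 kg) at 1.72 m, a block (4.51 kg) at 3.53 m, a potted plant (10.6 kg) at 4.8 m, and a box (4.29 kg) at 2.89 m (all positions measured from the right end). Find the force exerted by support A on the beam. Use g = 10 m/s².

Choose support B as the axis so its reaction then has zero moment arm.
Sandbag: 20 × 10 = 200 N down at 1.72 m → arm 0.63 m, τ = 200 × 0.63 = 126 N·m counterclockwise.
Block: 4.51 × 10 = 45.1 N down at 3.53 m → arm 2.44 m, τ = 45.1 × 2.44 = 110 N·m counterclockwise.
Potted plant: 10.6 × 10 = 106 N down at 4.8 m → arm 3.71 m, τ = 106 × 3.71 = 393.3 N·m counterclockwise.
Box: 4.29 × 10 = 42.9 N down at 2.89 m → arm 1.8 m, τ = 42.9 × 1.8 = 77.22 N·m counterclockwise.
Net load moment about support B = 706.5 N·m counterclockwise.
Reaction R at support A is upward at 6.085 m, arm 4.995 m → moment R × 4.995 clockwise.
Στ = 0 ⇒ R × 4.995 = 706.5 ⇒ R = 141 N.

R_A ≈ 141 N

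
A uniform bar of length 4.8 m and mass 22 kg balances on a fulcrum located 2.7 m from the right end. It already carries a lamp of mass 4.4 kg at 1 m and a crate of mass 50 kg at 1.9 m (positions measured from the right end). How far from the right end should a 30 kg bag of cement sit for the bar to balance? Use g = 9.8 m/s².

About the fulcrum (at 2.7 m from the right end):
Beam weight: 22 × 9.8 = 215.6 N down at 2.4 m → arm 0.3 m, τ = 215.6 × 0.3 = 64.68 N·m clockwise.
Lamp: 4.4 × 9.8 = 43.12 N down at 1 m → arm 1.7 m, τ = 43.12 × 1.7 = 73.3 N·m clockwise.
Crate: 50 × 9.8 = 490 N down at 1.9 m → arm 0.8 m, τ = 490 × 0.8 = 392 N·m clockwise.
Net moment of existing loads = 530 N·m clockwise.
The bag of cement weighs 30 × 9.8 = 294 N and must supply an equal counterclockwise moment, so its lever arm about the fulcrum is 530 / 294 = 1.8 m.
That puts it at 2.7 + 1.8 = 4.5 m from the right end.

x ≈ 4.5 m from the right end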